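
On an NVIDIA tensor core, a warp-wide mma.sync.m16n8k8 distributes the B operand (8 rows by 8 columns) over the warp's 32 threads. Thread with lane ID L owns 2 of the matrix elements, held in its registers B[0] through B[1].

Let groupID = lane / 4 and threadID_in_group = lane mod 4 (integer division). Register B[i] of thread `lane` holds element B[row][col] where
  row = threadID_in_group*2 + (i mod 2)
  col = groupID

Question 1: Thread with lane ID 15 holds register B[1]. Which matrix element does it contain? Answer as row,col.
15: gr=3,th=3
[1] (3*2+1,3) = (7,3)

7,3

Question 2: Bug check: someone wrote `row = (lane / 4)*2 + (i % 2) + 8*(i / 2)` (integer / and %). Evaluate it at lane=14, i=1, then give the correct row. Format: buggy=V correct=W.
buggy=7 correct=5

`(lane / 4)*2 + (i % 2) + 8*(i / 2)`[14,1]⇒7
L=14⇒gr=14>>2=3, th=14&3=2
[1]⇒row 2·2+1=5  col gr=3
row: 7 vs 5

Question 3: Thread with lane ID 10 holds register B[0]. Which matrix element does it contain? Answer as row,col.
4,2

10: grp=2,tig=2
[0] (2*2+0,2) = (4,2)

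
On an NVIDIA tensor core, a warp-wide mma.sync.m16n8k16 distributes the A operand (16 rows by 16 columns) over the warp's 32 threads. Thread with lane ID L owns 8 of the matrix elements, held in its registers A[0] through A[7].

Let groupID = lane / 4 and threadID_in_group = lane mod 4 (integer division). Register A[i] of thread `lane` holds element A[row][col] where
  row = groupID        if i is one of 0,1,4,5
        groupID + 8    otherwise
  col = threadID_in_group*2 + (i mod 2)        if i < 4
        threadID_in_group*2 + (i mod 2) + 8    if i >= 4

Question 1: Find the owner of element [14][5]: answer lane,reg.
r:14=>grp=6,rB=1  c:5=>cB=0,tig=2,lo=1
L=6*4+2=26  i=0*4+1*2+1=3

26,3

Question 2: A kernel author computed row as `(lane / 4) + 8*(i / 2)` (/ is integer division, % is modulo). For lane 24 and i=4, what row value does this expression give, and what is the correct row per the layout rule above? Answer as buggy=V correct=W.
`(lane / 4) + 8*(i / 2)`[24,4]→22
24: G=6,T=0
[4] (6+0,0*2+0+8) = (6,8)
row: 22 vs 6

buggy=22 correct=6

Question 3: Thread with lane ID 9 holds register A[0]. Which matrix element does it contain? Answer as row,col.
9: gr=2,th=1
[0] (2+0,1*2+0+0) = (2,2)

2,2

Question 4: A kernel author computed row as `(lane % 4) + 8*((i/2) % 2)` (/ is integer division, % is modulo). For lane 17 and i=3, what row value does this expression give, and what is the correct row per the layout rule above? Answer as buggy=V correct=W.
`(lane % 4) + 8*((i/2) % 2)`[17,3]⇒9
17: gr=4,th=1
[3] (4+8,1*2+1+0) = (12,3)
row: 9 vs 12

buggy=9 correct=12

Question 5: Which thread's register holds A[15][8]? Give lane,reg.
28,6

r:15=>grp=7,rB=1  c:8=>cB=1,tig=0,lo=0
L=7*4+0=28  i=1*4+1*2+0=6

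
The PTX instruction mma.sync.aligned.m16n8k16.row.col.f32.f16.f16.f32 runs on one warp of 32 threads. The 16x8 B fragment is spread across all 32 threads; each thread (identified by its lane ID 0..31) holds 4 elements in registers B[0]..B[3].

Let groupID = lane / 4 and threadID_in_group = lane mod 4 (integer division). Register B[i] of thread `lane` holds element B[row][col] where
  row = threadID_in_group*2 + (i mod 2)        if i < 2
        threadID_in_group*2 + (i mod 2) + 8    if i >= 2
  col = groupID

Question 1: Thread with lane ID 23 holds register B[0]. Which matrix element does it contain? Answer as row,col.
6,5

L=23→G=23>>2=5, T=23&3=3
[0]→row 3·2+0+0=6  col G=5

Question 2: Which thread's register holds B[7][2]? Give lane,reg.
11,1

c=2->g=2  r=7->rb=0,t=3,b0=1
L=2*4+3=11  i=0*2+1=1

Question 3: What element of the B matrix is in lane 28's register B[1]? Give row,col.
lane 28: G=7 (28/4), T=0 (28%4)
i=1: r=0*2+1+0=1, c=G=7

1,7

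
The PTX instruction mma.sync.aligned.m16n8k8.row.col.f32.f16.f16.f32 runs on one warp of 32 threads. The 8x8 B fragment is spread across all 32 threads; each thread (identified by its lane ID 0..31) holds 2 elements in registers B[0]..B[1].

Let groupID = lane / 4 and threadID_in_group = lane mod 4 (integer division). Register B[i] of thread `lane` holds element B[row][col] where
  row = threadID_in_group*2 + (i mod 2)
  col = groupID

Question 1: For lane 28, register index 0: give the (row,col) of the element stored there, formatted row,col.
L=28->gid=28>>2=7, tid=28&3=0
[0]->row 0·2+0=0  col gid=7

0,7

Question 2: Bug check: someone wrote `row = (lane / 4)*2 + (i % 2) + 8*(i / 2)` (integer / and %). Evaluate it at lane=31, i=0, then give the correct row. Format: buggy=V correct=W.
buggy=14 correct=6

`(lane / 4)*2 + (i % 2) + 8*(i / 2)`[31,0]=>14
L=31=>grp=31>>2=7, tig=31&3=3
[0]=>row 3·2+0=6  col grp=7
row: 14 vs 6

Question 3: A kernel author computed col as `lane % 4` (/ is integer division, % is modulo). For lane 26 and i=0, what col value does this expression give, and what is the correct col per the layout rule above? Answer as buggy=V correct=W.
`lane % 4`[26,0]=>2
L=26=>grp=26>>2=6, tig=26&3=2
[0]=>row 2·2+0=4  col grp=6
col: 2 vs 6

buggy=2 correct=6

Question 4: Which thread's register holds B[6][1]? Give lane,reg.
c=1->g=1  r=6->t=3,b0=0
L=1*4+3=7  i=0=0

7,0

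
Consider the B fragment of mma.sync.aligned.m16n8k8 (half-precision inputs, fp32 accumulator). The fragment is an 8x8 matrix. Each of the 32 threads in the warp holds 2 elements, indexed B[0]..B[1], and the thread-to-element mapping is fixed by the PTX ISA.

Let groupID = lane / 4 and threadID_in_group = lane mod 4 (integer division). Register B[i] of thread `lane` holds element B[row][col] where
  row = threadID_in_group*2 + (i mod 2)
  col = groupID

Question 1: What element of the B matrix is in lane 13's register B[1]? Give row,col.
lane 13: g=3 (13/4), t=1 (13%4)
i=1: r=1*2+1=3, c=g=3

3,3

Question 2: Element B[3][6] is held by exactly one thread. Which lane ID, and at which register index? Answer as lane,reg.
c=6⇒gr=6  r=3⇒th=1,odd=1
L=6*4+1=25  i=1=1

25,1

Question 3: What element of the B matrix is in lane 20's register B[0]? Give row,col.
0,5

lane 20: grp=5 (20/4), tig=0 (20%4)
i=0: r=0*2+0=0, c=grp=5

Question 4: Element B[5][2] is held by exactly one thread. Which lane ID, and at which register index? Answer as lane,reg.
10,1

c: 2->gid=2  r: 5->tid=2,i&1=1
L=2*4+2=10  i=1=1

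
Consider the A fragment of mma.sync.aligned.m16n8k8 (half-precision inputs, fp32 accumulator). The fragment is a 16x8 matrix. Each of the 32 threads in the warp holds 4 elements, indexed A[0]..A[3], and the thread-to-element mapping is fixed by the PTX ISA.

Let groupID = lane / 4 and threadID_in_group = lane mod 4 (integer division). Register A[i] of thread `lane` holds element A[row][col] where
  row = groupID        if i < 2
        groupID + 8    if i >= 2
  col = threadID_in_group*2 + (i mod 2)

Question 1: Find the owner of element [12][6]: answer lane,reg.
r=12⇒gr=4,Rb=1  c=6⇒th=3,odd=0
L=4*4+3=19  i=1*2+0=2

19,2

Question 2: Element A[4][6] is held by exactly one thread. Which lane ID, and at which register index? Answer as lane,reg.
19,0

r: 4->gid=4,r8=0  c: 6->tid=3,i&1=0
L=4*4+3=19  i=0*2+0=0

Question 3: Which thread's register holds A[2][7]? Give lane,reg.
11,1

r=2→G=2,rhi=0  c=7→T=3,p=1
L=2*4+3=11  i=0*2+1=1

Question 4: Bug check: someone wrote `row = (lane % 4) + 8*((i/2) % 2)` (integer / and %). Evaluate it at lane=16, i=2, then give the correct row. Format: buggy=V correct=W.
`(lane % 4) + 8*((i/2) % 2)`[16,2]→8
lane 16: G=4 (16/4), T=0 (16%4)
i=2: r=4+8=12, c=0*2+0=0
row: 8 vs 12

buggy=8 correct=12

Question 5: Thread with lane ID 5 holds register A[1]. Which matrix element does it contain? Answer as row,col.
1,3

5: grp=1,tig=1
[1] (1+0,1*2+1) = (1,3)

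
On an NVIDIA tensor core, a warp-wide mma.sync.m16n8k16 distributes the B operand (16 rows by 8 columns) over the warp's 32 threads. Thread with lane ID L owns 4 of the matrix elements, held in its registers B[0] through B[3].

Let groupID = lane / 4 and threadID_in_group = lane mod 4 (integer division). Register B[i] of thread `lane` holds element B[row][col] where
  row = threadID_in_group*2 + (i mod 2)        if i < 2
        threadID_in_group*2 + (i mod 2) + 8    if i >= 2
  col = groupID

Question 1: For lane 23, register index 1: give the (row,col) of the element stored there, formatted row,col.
lane 23: gr=5 (23/4), th=3 (23%4)
i=1: r=3*2+1+0=7, c=gr=5

7,5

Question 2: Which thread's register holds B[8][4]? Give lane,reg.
16,2

c:4=>grp=4  r:8=>rB=1,tig=0,lo=0
L=4*4+0=16  i=1*2+0=2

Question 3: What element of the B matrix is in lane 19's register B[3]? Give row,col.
19: grp=4,tig=3
[3] (3*2+1+8,4) = (15,4)

15,4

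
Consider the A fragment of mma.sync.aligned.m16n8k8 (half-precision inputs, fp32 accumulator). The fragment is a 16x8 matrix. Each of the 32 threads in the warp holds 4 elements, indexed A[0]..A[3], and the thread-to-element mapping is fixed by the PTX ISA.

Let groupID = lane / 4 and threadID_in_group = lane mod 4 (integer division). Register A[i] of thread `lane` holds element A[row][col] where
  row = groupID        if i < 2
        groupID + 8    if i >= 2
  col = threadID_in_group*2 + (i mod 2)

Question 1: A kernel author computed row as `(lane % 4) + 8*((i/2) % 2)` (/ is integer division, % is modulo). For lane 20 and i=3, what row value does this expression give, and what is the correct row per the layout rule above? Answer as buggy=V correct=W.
buggy=8 correct=13

`(lane % 4) + 8*((i/2) % 2)`[20,3]->8
lane 20: gid=5 (20/4), tid=0 (20%4)
i=3: r=5+8=13, c=0*2+1=1
row: 8 vs 13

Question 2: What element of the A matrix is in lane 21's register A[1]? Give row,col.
5,3

L=21->g=21>>2=5, t=21&3=1
[1]->row 5+0=5  col 1·2+1=3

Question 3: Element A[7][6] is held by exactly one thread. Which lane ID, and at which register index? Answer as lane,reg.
r=7->g=7,rb=0  c=6->t=3,b0=0
L=7*4+3=31  i=0*2+0=0

31,0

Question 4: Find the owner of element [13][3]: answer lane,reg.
21,3

r=13->g=5,rb=1  c=3->t=1,b0=1
L=5*4+1=21  i=1*2+1=3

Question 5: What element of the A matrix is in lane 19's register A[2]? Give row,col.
12,6

19: gr=4,th=3
[2] (4+8,3*2+0) = (12,6)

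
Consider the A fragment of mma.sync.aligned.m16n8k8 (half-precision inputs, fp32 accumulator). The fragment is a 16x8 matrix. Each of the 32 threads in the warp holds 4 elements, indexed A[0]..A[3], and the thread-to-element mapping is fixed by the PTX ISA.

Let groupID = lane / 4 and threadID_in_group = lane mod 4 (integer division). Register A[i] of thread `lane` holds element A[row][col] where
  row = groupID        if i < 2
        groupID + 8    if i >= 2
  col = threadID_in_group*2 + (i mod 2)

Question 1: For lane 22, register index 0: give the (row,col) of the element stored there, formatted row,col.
lane 22: G=5 (22/4), T=2 (22%4)
i=0: r=5+0=5, c=2*2+0=4

5,4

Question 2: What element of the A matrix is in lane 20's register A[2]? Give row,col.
13,0

lane 20->20/4=5, 20 mod 4=0
i=2  r:5+8->13  c:2·0+0->0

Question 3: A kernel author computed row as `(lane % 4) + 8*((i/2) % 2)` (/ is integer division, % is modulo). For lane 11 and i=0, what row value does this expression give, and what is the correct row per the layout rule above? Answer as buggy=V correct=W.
`(lane % 4) + 8*((i/2) % 2)`[11,0]->3
11: g=2,t=3
[0] (2+0,3*2+0) = (2,6)
row: 3 vs 2

buggy=3 correct=2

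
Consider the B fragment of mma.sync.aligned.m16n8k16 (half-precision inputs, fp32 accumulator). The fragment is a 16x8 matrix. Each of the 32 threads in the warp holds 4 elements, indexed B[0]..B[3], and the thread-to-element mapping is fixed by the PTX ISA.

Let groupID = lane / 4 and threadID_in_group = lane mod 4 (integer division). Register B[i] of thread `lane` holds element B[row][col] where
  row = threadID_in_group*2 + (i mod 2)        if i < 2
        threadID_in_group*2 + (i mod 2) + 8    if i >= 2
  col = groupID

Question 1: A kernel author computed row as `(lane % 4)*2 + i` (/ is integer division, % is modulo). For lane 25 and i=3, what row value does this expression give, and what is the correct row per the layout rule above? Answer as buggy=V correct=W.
`(lane % 4)*2 + i`[25,3]⇒5
lane 25⇒25/4=6, 25 mod 4=1
i=3  r:2·1+1+8⇒11  c:6
row: 5 vs 11

buggy=5 correct=11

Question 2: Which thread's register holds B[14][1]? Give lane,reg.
c=1⇒gr=1  r=14⇒Rb=1,th=3,odd=0
L=1*4+3=7  i=1*2+0=2

7,2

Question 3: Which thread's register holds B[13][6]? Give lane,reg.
26,3

c:6=>grp=6  r:13=>rB=1,tig=2,lo=1
L=6*4+2=26  i=1*2+1=3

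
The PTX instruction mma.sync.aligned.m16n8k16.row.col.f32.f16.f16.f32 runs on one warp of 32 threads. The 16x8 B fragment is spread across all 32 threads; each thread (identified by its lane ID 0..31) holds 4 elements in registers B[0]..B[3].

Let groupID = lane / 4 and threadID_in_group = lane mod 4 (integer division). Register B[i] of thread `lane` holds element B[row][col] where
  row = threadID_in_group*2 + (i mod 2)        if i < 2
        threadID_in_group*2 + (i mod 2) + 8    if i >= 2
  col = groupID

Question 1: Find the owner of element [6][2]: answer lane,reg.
11,0

c=2->g=2  r=6->rb=0,t=3,b0=0
L=2*4+3=11  i=0*2+0=0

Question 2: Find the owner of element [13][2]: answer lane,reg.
c: 2->gid=2  r: 13->r8=1,tid=2,i&1=1
L=2*4+2=10  i=1*2+1=3

10,3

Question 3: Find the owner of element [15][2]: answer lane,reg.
11,3

c=2→G=2  r=15→rhi=1,T=3,p=1
L=2*4+3=11  i=1*2+1=3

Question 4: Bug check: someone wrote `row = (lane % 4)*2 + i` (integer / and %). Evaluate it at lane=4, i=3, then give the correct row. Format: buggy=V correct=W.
buggy=3 correct=9

`(lane % 4)*2 + i`[4,3]→3
L=4→G=4>>2=1, T=4&3=0
[3]→row 0·2+1+8=9  col G=1
row: 3 vs 9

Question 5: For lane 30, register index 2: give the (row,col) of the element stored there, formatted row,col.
30: G=7,T=2
[2] (2*2+0+8,7) = (12,7)

12,7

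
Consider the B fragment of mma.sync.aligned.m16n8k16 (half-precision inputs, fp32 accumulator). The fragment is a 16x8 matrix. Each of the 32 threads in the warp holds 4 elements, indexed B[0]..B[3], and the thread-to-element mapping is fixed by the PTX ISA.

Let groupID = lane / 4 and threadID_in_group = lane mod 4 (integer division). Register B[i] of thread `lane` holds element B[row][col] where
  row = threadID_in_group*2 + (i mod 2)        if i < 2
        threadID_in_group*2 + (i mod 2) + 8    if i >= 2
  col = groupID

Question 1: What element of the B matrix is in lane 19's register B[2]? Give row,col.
L=19->g=19>>2=4, t=19&3=3
[2]->row 3·2+0+8=14  col g=4

14,4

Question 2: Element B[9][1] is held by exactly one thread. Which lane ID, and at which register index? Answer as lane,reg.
c=1->g=1  r=9->rb=1,t=0,b0=1
L=1*4+0=4  i=1*2+1=3

4,3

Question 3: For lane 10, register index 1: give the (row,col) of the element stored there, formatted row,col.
5,2

10: gr=2,th=2
[1] (2*2+1+0,2) = (5,2)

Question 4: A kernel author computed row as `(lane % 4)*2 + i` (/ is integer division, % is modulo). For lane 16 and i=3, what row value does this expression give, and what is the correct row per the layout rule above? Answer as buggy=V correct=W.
buggy=3 correct=9

`(lane % 4)*2 + i`[16,3]=>3
lane 16=>16/4=4, 16 mod 4=0
i=3  r:2·0+1+8=>9  c:4
row: 3 vs 9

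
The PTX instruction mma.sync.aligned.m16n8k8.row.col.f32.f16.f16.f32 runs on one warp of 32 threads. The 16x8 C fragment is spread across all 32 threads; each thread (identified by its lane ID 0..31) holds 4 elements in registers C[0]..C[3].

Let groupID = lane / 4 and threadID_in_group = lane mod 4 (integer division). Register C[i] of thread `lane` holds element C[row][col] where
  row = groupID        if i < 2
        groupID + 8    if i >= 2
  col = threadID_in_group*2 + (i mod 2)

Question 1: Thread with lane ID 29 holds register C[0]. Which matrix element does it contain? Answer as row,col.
7,2

lane 29⇒29/4=7, 29 mod 4=1
i=0  r:7+0⇒7  c:2·1+0⇒2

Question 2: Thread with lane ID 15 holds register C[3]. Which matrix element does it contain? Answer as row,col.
L=15=>grp=15>>2=3, tig=15&3=3
[3]=>row 3+8=11  col 3·2+1=7

11,7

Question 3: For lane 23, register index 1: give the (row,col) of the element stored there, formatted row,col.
lane 23: G=5 (23/4), T=3 (23%4)
i=1: r=5+0=5, c=3*2+1=7

5,7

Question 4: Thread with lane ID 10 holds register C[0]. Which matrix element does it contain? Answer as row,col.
2,4

lane 10=>10/4=2, 10 mod 4=2
i=0  r:2+0=>2  c:2·2+0=>4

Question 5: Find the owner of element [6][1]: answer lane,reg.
r=6⇒gr=6,Rb=0  c=1⇒th=0,odd=1
L=6*4+0=24  i=0*2+1=1

24,1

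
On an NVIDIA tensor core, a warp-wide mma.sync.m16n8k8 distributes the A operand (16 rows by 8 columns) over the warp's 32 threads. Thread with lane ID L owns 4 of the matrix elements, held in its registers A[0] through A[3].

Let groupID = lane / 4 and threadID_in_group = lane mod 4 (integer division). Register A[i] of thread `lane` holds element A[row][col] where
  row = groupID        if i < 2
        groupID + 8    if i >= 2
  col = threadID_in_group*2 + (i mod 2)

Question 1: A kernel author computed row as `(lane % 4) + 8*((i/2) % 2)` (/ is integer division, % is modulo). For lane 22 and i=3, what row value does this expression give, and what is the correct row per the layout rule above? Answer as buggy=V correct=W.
`(lane % 4) + 8*((i/2) % 2)`[22,3]=>10
L=22=>grp=22>>2=5, tig=22&3=2
[3]=>row 5+8=13  col 2·2+1=5
row: 10 vs 13

buggy=10 correct=13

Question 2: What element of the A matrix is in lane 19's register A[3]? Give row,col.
12,7

lane 19=>19/4=4, 19 mod 4=3
i=3  r:4+8=>12  c:2·3+1=>7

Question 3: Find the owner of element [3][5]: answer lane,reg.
r=3->g=3,rb=0  c=5->t=2,b0=1
L=3*4+2=14  i=0*2+1=1

14,1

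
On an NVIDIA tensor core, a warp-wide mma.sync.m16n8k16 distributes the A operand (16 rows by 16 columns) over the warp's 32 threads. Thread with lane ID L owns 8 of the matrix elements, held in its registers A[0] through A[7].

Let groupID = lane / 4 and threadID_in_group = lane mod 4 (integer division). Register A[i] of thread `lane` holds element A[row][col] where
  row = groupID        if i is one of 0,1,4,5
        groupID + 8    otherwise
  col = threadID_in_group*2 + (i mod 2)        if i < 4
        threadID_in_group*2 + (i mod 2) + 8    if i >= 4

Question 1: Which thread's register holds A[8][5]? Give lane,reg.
r=8→G=0,rhi=1  c=5→chi=0,T=2,p=1
L=0*4+2=2  i=0*4+1*2+1=3

2,3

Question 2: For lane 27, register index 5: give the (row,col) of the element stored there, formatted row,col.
6,15

27: G=6,T=3
[5] (6+0,3*2+1+8) = (6,15)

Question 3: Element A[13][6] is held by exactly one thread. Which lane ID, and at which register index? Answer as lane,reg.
23,2

r:13=>grp=5,rB=1  c:6=>cB=0,tig=3,lo=0
L=5*4+3=23  i=0*4+1*2+0=2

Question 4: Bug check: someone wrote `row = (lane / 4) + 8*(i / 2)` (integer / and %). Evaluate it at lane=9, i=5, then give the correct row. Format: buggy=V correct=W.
buggy=18 correct=2

`(lane / 4) + 8*(i / 2)`[9,5]→18
9: G=2,T=1
[5] (2+0,1*2+1+8) = (2,11)
row: 18 vs 2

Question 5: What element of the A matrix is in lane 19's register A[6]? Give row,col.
lane 19: g=4 (19/4), t=3 (19%4)
i=6: r=4+8=12, c=3*2+0+8=14

12,14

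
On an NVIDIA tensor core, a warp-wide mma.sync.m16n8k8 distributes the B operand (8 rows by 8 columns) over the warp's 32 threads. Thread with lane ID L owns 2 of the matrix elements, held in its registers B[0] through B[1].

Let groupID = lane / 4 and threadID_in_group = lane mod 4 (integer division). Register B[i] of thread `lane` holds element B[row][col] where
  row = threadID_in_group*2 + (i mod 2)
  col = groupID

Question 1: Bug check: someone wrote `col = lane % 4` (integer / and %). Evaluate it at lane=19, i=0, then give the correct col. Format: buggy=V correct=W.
`lane % 4`[19,0]->3
19: gid=4,tid=3
[0] (3*2+0,4) = (6,4)
col: 3 vs 4

buggy=3 correct=4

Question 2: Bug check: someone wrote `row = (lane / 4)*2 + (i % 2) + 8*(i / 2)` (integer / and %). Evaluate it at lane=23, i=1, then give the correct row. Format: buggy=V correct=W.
`(lane / 4)*2 + (i % 2) + 8*(i / 2)`[23,1]→11
L=23→G=23>>2=5, T=23&3=3
[1]→row 3·2+1=7  col G=5
row: 11 vs 7

buggy=11 correct=7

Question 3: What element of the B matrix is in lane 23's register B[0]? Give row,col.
6,5

lane 23: grp=5 (23/4), tig=3 (23%4)
i=0: r=3*2+0=6, c=grp=5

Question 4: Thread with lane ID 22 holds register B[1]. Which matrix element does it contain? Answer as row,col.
lane 22->22/4=5, 22 mod 4=2
i=1  r:2·2+1->5  c:5

5,5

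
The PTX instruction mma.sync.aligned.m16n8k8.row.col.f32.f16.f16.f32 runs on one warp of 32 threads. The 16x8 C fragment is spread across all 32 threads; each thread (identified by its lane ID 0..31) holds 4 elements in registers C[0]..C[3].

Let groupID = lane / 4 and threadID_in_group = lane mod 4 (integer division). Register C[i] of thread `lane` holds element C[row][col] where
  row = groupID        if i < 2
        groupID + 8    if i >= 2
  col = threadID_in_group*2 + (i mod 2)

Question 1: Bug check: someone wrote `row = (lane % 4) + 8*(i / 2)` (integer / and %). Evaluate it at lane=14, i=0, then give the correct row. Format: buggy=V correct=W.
buggy=2 correct=3

`(lane % 4) + 8*(i / 2)`[14,0]⇒2
lane 14⇒14/4=3, 14 mod 4=2
i=0  r:3+0⇒3  c:2·2+0⇒4
row: 2 vs 3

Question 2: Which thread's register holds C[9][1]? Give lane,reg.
4,3

r=9→G=1,rhi=1  c=1→T=0,p=1
L=1*4+0=4  i=1*2+1=3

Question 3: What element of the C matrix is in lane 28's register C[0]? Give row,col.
L=28->g=28>>2=7, t=28&3=0
[0]->row 7+0=7  col 0·2+0=0

7,0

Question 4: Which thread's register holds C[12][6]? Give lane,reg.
19,2

r=12→G=4,rhi=1  c=6→T=3,p=0
L=4*4+3=19  i=1*2+0=2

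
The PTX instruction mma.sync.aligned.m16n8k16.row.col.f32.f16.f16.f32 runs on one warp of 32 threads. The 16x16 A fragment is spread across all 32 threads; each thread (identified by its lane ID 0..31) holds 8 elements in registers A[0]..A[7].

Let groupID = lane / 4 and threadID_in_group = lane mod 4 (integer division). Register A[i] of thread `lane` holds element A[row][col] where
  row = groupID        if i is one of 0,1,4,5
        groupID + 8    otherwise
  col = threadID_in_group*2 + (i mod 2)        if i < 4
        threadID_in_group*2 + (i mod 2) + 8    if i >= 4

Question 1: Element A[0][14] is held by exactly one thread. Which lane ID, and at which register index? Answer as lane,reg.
r=0->g=0,rb=0  c=14->cb=1,t=3,b0=0
L=0*4+3=3  i=1*4+0*2+0=4

3,4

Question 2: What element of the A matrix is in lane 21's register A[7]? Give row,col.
lane 21: G=5 (21/4), T=1 (21%4)
i=7: r=5+8=13, c=1*2+1+8=11

13,11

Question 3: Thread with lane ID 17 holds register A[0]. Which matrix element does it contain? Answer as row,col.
4,2

17: gid=4,tid=1
[0] (4+0,1*2+0+0) = (4,2)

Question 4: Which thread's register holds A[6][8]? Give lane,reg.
24,4

r=6->g=6,rb=0  c=8->cb=1,t=0,b0=0
L=6*4+0=24  i=1*4+0*2+0=4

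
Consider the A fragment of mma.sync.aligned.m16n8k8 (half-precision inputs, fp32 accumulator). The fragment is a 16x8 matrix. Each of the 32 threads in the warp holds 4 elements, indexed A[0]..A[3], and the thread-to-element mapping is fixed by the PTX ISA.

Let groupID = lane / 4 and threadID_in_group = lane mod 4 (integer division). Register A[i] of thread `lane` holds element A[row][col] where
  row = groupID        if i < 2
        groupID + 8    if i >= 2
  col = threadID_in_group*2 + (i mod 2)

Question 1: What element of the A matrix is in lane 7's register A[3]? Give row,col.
9,7

lane 7: G=1 (7/4), T=3 (7%4)
i=3: r=1+8=9, c=3*2+1=7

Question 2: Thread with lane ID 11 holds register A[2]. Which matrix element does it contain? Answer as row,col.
10,6

lane 11: G=2 (11/4), T=3 (11%4)
i=2: r=2+8=10, c=3*2+0=6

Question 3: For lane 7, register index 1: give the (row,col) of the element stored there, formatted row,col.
lane 7: g=1 (7/4), t=3 (7%4)
i=1: r=1+0=1, c=3*2+1=7

1,7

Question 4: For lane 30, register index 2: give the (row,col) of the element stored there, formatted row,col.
15,4

lane 30->30/4=7, 30 mod 4=2
i=2  r:7+8->15  c:2·2+0->4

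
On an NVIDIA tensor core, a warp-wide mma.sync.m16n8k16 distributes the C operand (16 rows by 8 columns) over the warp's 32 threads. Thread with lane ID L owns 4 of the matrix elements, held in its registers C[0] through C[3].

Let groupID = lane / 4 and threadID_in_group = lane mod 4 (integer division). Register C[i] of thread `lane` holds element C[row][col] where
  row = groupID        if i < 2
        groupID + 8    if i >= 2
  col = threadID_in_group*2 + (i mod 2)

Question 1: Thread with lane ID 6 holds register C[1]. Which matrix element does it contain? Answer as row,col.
1,5

lane 6->6/4=1, 6 mod 4=2
i=1  r:1+0->1  c:2·2+1->5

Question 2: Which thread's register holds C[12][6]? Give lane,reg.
r=12->g=4,rb=1  c=6->t=3,b0=0
L=4*4+3=19  i=1*2+0=2

19,2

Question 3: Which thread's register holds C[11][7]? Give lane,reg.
15,3

r=11->g=3,rb=1  c=7->t=3,b0=1
L=3*4+3=15  i=1*2+1=3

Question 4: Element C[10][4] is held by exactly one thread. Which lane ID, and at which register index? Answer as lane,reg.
r=10->g=2,rb=1  c=4->t=2,b0=0
L=2*4+2=10  i=1*2+0=2

10,2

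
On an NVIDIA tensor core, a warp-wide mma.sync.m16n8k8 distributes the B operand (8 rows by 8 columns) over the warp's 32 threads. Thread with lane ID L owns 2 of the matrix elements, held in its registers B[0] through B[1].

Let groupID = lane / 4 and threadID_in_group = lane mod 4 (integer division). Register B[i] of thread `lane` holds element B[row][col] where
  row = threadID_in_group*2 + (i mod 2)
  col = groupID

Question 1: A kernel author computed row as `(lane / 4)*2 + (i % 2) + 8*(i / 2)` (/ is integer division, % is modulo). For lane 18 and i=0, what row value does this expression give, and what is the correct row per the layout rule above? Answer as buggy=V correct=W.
buggy=8 correct=4

`(lane / 4)*2 + (i % 2) + 8*(i / 2)`[18,0]→8
L=18→G=18>>2=4, T=18&3=2
[0]→row 2·2+0=4  col G=4
row: 8 vs 4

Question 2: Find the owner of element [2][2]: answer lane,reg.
c=2⇒gr=2  r=2⇒th=1,odd=0
L=2*4+1=9  i=0=0

9,0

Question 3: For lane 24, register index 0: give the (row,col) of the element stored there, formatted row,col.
0,6

24: g=6,t=0
[0] (0*2+0,6) = (0,6)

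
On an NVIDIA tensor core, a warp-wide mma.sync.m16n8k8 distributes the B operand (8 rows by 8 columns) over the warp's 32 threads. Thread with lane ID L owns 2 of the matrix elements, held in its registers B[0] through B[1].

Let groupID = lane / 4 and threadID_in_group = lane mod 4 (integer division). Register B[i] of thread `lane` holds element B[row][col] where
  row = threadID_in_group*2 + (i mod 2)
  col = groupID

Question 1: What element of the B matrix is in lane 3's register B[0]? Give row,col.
6,0

lane 3⇒3/4=0, 3 mod 4=3
i=0  r:2·3+0⇒6  c:0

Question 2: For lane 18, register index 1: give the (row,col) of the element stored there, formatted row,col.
5,4

lane 18=>18/4=4, 18 mod 4=2
i=1  r:2·2+1=>5  c:4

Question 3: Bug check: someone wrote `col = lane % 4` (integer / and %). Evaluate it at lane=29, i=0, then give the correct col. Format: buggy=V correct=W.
buggy=1 correct=7

`lane % 4`[29,0]⇒1
lane 29: gr=7 (29/4), th=1 (29%4)
i=0: r=1*2+0=2, c=gr=7
col: 1 vs 7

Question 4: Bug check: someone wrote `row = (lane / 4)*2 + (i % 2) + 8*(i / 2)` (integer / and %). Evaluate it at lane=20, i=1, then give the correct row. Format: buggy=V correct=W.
buggy=11 correct=1

`(lane / 4)*2 + (i % 2) + 8*(i / 2)`[20,1]=>11
lane 20=>20/4=5, 20 mod 4=0
i=1  r:2·0+1=>1  c:5
row: 11 vs 1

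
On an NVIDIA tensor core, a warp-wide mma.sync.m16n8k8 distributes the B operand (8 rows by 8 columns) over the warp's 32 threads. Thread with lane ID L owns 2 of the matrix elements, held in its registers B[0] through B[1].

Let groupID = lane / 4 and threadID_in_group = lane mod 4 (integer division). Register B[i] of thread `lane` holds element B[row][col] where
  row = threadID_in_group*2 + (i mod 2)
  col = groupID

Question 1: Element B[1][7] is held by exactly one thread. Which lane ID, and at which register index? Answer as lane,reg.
28,1

c:7=>grp=7  r:1=>tig=0,lo=1
L=7*4+0=28  i=1=1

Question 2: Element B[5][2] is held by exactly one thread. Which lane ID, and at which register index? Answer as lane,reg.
c=2→G=2  r=5→T=2,p=1
L=2*4+2=10  i=1=1

10,1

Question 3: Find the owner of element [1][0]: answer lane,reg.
c:0=>grp=0  r:1=>tig=0,lo=1
L=0*4+0=0  i=1=1

0,1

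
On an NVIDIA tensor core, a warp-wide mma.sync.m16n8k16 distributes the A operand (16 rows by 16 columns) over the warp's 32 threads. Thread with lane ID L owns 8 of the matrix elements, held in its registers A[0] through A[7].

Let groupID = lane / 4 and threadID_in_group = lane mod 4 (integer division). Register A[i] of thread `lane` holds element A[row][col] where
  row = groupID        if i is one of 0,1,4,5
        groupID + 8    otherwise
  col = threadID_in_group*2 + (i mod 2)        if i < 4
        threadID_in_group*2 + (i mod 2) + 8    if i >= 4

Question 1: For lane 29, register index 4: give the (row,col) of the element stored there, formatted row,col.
29: grp=7,tig=1
[4] (7+0,1*2+0+8) = (7,10)

7,10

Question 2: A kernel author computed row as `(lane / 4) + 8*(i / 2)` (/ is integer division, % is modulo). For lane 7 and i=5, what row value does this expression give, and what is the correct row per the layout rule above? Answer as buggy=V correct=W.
`(lane / 4) + 8*(i / 2)`[7,5]⇒17
7: gr=1,th=3
[5] (1+0,3*2+1+8) = (1,15)
row: 17 vs 1

buggy=17 correct=1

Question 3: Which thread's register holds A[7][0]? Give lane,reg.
28,0

r: 7->gid=7,r8=0  c: 0->c8=0,tid=0,i&1=0
L=7*4+0=28  i=0*4+0*2+0=0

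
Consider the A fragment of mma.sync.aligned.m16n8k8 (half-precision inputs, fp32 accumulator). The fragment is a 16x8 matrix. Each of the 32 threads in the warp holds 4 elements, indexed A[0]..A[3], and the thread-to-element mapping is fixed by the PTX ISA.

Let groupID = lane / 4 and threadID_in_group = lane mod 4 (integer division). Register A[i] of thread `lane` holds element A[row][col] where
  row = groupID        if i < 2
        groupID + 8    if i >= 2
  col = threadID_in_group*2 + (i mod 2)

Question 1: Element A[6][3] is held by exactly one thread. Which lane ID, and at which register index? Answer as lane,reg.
25,1

r: 6->gid=6,r8=0  c: 3->tid=1,i&1=1
L=6*4+1=25  i=0*2+1=1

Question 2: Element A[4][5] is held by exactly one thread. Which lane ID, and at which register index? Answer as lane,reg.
18,1

r=4->g=4,rb=0  c=5->t=2,b0=1
L=4*4+2=18  i=0*2+1=1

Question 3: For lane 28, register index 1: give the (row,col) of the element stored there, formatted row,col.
7,1

lane 28→28/4=7, 28 mod 4=0
i=1  r:7+0→7  c:2·0+1→1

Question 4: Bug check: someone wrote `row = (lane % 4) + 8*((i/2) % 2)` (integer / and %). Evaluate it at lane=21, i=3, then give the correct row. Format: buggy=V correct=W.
buggy=9 correct=13

`(lane % 4) + 8*((i/2) % 2)`[21,3]->9
21: g=5,t=1
[3] (5+8,1*2+1) = (13,3)
row: 9 vs 13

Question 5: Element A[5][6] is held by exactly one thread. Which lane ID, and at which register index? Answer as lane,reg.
23,0

r: 5->gid=5,r8=0  c: 6->tid=3,i&1=0
L=5*4+3=23  i=0*2+0=0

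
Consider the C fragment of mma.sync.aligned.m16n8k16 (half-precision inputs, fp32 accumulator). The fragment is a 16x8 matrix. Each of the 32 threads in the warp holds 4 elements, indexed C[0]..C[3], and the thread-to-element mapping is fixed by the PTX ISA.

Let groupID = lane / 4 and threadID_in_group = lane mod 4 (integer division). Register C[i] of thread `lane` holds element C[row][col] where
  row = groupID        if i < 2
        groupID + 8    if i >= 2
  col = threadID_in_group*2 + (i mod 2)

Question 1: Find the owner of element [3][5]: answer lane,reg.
14,1

r=3⇒gr=3,Rb=0  c=5⇒th=2,odd=1
L=3*4+2=14  i=0*2+1=1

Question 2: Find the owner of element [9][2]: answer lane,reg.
5,2

r=9→G=1,rhi=1  c=2→T=1,p=0
L=1*4+1=5  i=1*2+0=2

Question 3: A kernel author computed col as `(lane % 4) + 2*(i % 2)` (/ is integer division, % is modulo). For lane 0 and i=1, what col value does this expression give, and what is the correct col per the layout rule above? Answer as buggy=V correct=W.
buggy=2 correct=1

`(lane % 4) + 2*(i % 2)`[0,1]->2
L=0->g=0>>2=0, t=0&3=0
[1]->row 0+0=0  col 0·2+1=1
col: 2 vs 1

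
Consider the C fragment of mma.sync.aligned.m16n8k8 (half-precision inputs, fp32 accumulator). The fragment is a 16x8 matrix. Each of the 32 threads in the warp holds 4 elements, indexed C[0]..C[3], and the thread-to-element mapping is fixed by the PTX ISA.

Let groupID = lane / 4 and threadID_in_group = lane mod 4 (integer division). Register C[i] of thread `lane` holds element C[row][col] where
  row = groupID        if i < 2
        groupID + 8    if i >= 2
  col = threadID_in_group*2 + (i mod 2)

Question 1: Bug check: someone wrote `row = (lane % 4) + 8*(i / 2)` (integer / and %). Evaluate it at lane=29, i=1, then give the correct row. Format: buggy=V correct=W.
buggy=1 correct=7

`(lane % 4) + 8*(i / 2)`[29,1]=>1
L=29=>grp=29>>2=7, tig=29&3=1
[1]=>row 7+0=7  col 1·2+1=3
row: 1 vs 7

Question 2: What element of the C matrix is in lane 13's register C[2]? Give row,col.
lane 13: gr=3 (13/4), th=1 (13%4)
i=2: r=3+8=11, c=1*2+0=2

11,2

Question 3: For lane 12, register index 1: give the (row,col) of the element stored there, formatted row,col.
3,1

lane 12=>12/4=3, 12 mod 4=0
i=1  r:3+0=>3  c:2·0+1=>1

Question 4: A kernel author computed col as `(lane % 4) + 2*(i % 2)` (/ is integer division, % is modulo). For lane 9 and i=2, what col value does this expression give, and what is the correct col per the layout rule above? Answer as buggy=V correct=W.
`(lane % 4) + 2*(i % 2)`[9,2]->1
lane 9: gid=2 (9/4), tid=1 (9%4)
i=2: r=2+8=10, c=1*2+0=2
col: 1 vs 2

buggy=1 correct=2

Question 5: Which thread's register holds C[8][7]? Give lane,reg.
3,3

r=8->g=0,rb=1  c=7->t=3,b0=1
L=0*4+3=3  i=1*2+1=3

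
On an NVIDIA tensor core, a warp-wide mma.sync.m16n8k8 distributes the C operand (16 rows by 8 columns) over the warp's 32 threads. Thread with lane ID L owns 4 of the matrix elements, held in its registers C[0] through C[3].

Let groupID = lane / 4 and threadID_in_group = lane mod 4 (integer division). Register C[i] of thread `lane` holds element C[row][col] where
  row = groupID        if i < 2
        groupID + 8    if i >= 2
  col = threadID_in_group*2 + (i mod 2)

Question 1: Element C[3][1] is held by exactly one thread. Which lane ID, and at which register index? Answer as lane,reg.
r=3⇒gr=3,Rb=0  c=1⇒th=0,odd=1
L=3*4+0=12  i=0*2+1=1

12,1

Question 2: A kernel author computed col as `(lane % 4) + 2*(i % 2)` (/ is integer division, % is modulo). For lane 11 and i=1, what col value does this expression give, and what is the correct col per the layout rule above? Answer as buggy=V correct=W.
`(lane % 4) + 2*(i % 2)`[11,1]->5
lane 11: g=2 (11/4), t=3 (11%4)
i=1: r=2+0=2, c=3*2+1=7
col: 5 vs 7

buggy=5 correct=7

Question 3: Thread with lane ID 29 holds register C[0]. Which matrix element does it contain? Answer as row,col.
29: g=7,t=1
[0] (7+0,1*2+0) = (7,2)

7,2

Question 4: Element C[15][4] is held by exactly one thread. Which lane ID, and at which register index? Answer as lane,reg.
r:15=>grp=7,rB=1  c:4=>tig=2,lo=0
L=7*4+2=30  i=1*2+0=2

30,2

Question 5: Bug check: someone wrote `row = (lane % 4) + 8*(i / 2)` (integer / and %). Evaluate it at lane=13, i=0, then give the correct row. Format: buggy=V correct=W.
`(lane % 4) + 8*(i / 2)`[13,0]→1
13: G=3,T=1
[0] (3+0,1*2+0) = (3,2)
row: 1 vs 3

buggy=1 correct=3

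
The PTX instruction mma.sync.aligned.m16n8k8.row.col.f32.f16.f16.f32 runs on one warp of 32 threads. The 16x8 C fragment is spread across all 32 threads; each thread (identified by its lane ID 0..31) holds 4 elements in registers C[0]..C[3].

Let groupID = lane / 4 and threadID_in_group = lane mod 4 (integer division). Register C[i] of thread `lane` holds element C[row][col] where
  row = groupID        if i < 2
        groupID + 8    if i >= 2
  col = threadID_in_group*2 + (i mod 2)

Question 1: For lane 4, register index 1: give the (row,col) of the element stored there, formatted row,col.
L=4⇒gr=4>>2=1, th=4&3=0
[1]⇒row 1+0=1  col 0·2+1=1

1,1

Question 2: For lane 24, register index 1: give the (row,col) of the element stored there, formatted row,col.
6,1

lane 24: gr=6 (24/4), th=0 (24%4)
i=1: r=6+0=6, c=0*2+1=1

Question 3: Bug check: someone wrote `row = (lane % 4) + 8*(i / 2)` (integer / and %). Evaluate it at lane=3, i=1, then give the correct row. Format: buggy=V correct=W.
`(lane % 4) + 8*(i / 2)`[3,1]→3
lane 3: G=0 (3/4), T=3 (3%4)
i=1: r=0+0=0, c=3*2+1=7
row: 3 vs 0

buggy=3 correct=0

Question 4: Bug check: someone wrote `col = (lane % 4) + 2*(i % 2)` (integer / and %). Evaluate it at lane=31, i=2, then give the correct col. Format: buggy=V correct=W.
buggy=3 correct=6

`(lane % 4) + 2*(i % 2)`[31,2]=>3
L=31=>grp=31>>2=7, tig=31&3=3
[2]=>row 7+8=15  col 3·2+0=6
col: 3 vs 6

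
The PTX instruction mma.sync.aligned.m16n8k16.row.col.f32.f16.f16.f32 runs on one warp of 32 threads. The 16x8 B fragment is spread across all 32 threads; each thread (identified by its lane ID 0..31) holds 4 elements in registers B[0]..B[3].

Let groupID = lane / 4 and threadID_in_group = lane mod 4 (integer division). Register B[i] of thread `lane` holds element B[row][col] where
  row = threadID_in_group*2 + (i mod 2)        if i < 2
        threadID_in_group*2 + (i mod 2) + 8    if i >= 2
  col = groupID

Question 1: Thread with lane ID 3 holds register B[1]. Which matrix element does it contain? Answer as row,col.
lane 3: gr=0 (3/4), th=3 (3%4)
i=1: r=3*2+1+0=7, c=gr=0

7,0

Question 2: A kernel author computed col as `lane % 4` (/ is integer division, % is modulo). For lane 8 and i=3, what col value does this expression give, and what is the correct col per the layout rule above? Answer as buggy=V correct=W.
buggy=0 correct=2

`lane % 4`[8,3]->0
8: g=2,t=0
[3] (0*2+1+8,2) = (9,2)
col: 0 vs 2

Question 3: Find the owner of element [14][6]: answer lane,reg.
c: 6->gid=6  r: 14->r8=1,tid=3,i&1=0
L=6*4+3=27  i=1*2+0=2

27,2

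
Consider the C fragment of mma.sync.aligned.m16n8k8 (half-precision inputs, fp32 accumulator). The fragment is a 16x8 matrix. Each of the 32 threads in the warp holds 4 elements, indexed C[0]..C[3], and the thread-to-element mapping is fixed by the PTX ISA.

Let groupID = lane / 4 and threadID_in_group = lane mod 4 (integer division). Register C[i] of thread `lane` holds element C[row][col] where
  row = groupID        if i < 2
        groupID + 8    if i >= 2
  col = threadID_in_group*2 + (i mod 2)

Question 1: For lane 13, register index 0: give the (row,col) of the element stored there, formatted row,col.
3,2

13: grp=3,tig=1
[0] (3+0,1*2+0) = (3,2)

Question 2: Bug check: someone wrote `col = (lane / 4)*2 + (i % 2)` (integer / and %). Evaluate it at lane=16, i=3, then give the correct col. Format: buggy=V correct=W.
buggy=9 correct=1

`(lane / 4)*2 + (i % 2)`[16,3]⇒9
lane 16: gr=4 (16/4), th=0 (16%4)
i=3: r=4+8=12, c=0*2+1=1
col: 9 vs 1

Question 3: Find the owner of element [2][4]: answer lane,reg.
10,0

r=2->g=2,rb=0  c=4->t=2,b0=0
L=2*4+2=10  i=0*2+0=0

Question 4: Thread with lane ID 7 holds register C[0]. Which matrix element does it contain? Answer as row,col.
1,6

lane 7->7/4=1, 7 mod 4=3
i=0  r:1+0->1  c:2·3+0->6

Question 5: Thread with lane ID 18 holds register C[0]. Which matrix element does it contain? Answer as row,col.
4,4

18: gid=4,tid=2
[0] (4+0,2*2+0) = (4,4)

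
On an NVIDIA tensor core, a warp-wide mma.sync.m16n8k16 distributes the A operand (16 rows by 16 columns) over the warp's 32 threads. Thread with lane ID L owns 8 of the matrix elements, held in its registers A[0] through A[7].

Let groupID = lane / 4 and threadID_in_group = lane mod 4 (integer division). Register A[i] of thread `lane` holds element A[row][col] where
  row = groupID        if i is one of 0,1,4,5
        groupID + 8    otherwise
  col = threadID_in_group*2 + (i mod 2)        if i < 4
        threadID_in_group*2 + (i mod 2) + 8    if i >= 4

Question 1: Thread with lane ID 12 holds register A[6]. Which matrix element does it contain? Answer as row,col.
11,8

12: g=3,t=0
[6] (3+8,0*2+0+8) = (11,8)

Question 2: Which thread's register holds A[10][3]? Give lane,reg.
9,3

r:10=>grp=2,rB=1  c:3=>cB=0,tig=1,lo=1
L=2*4+1=9  i=0*4+1*2+1=3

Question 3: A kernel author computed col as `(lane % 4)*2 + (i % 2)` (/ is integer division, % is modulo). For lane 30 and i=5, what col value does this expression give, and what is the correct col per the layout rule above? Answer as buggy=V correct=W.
buggy=5 correct=13

`(lane % 4)*2 + (i % 2)`[30,5]->5
lane 30->30/4=7, 30 mod 4=2
i=5  r:7+0->7  c:2·2+1+8->13
col: 5 vs 13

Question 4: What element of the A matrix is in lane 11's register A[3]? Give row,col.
L=11->gid=11>>2=2, tid=11&3=3
[3]->row 2+8=10  col 3·2+1+0=7

10,7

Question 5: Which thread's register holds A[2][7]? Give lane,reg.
11,1

r=2⇒gr=2,Rb=0  c=7⇒Cb=0,th=3,odd=1
L=2*4+3=11  i=0*4+0*2+1=1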